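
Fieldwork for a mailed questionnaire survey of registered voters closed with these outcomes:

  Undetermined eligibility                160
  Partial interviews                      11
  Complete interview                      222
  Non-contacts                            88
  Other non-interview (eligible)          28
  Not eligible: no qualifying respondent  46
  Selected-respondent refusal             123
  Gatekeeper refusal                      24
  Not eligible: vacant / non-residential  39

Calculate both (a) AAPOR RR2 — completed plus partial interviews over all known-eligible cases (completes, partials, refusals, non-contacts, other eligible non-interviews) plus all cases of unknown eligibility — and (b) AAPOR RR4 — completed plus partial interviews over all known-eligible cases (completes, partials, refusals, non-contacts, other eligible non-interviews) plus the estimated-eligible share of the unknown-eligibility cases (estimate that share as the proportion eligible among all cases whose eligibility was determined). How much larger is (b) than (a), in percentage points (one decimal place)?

Refusals = 24 + 123 = 147
Screened out, ineligible = 46 + 39 = 85
Numerator = 222 + 11 = 233
Denominator = 222 + 11 + 147 + 88 + 28 + 160 = 656
RR2 = 233 / 656 = 0.3552
Determined eligible = 222 + 11 + 147 + 88 + 28 = 496
e = 496 / (496 + 85) = 496 / 581 = 0.8537
Estimated eligible among unknowns = 0.8537 × 160 = 136.59
Denominator = 496 + 136.59 = 632.59
RR4 = 233 / 632.59 = 0.3683
Difference = 36.83 − 35.52 = 1.31 percentage points

1.3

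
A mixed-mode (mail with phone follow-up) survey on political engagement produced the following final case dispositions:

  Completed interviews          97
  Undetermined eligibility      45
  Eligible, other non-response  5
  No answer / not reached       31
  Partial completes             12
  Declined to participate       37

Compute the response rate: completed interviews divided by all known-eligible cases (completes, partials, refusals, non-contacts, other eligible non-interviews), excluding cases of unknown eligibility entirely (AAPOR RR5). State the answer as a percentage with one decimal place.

Numerator = 97
Denominator = 97 + 12 + 37 + 31 + 5 = 182
RR5 = 97 / 182 = 0.5330

53.3%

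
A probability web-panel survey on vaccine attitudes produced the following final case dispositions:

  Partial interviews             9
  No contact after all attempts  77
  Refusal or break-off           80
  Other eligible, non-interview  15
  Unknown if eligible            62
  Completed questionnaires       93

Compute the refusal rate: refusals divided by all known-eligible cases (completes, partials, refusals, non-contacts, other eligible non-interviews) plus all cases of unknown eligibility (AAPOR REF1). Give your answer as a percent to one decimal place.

Numerator = 80
Base = 93 + 9 + 80 + 77 + 15 + 62 = 336
REF1 = 80 / 336 = 0.2381

23.8%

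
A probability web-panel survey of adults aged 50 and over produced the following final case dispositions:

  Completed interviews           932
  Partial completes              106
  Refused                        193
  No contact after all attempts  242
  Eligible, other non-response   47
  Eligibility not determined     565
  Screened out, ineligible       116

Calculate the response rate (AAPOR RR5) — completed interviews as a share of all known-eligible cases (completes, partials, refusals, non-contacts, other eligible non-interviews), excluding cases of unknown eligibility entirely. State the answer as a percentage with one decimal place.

Top → 932
Denom → 932 + 106 + 193 + 242 + 47 = 1520
RR5 = 932 / 1520 = 0.6132

61.3%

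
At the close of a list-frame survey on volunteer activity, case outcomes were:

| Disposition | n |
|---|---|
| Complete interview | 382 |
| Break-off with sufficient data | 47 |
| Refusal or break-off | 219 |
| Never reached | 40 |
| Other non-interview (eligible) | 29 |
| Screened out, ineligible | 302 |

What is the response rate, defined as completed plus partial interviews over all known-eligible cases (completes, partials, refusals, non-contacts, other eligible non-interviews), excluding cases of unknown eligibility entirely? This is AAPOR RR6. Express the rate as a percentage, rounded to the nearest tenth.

59.8%

Num = 382 + 47 = 429
Denominator = 382 + 47 + 219 + 40 + 29 = 717
RR6 = 429 / 717 = 0.5983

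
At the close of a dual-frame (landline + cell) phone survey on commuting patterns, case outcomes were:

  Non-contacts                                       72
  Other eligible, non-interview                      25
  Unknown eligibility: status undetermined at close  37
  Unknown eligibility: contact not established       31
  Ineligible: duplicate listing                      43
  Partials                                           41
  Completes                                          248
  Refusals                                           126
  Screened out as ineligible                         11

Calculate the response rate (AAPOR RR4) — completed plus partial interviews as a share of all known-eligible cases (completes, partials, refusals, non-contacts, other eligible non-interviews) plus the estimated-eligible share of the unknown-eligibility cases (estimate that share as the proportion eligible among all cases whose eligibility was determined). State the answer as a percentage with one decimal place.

Unknown eligibility = 31 + 37 = 68
Not eligible = 11 + 43 = 54
Top = 248 + 41 = 289
Eligible (known) = 248 + 41 + 126 + 72 + 25 = 512
e = 512 / (512 + 54) = 512 / 566 = 0.9046
Eligible share of unknowns = 0.9046 × 68 = 61.51
Denom = 512 + 61.51 = 573.51
RR4 = 289 / 573.51 = 0.5039

50.4%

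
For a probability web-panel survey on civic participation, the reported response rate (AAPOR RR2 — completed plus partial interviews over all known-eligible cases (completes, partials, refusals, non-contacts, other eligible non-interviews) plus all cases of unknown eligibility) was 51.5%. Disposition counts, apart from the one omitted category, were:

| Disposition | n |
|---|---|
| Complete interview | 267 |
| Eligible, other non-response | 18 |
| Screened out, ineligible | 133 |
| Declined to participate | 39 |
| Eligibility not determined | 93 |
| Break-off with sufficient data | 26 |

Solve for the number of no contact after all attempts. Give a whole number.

126

Numerator → 267 + 26 = 293
RR2 = 293 / D = 0.515
D = 293 / 0.515 = 568.9
Rest of base = 443
no contact after all attempts = 568.9 − 443 ≈ 126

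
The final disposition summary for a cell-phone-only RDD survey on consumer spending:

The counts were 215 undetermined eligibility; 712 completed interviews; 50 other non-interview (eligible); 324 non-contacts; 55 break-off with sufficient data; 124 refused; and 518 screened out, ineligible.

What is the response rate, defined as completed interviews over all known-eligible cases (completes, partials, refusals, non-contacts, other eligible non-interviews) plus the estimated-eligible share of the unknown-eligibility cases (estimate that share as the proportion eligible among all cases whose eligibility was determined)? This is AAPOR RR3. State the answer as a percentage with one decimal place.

50.2%

Num → 712
Determined eligible → 712 + 55 + 124 + 324 + 50 = 1265
e = 1265 / (1265 + 518) = 1265 / 1783 = 0.7095
Eligible share of unknowns → 0.7095 × 215 = 152.54
Denom → 1265 + 152.54 = 1417.54
RR3 = 712 / 1417.54 = 0.5023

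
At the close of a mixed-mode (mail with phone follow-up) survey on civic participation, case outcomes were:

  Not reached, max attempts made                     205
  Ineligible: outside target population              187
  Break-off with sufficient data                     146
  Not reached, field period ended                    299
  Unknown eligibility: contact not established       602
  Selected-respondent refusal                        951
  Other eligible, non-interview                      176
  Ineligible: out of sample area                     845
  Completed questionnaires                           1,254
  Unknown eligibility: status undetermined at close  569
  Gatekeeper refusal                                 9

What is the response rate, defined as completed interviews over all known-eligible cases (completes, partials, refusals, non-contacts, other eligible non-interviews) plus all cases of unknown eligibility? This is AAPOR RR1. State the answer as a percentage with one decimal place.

29.8%

Declined to participate = 9 + 951 = 960
No contact after all attempts = 299 + 205 = 504
Undetermined eligibility = 602 + 569 = 1171
Screened out, ineligible = 187 + 845 = 1032
Top: 1254
Denominator: 1254 + 146 + 960 + 504 + 176 + 1171 = 4211
RR1 = 1254 / 4211 = 0.2978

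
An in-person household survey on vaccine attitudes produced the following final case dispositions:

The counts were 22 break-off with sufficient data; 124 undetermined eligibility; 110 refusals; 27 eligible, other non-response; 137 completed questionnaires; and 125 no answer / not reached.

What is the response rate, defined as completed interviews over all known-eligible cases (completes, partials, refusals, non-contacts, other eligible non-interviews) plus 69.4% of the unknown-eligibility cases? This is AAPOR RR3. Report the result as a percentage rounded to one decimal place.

Numerator = 137
Eligible (known) = 137 + 22 + 110 + 125 + 27 = 421
e × U = 0.6940 × 124 = 86.06
Base = 421 + 86.06 = 507.06
RR3 = 137 / 507.06 = 0.2702

27.0%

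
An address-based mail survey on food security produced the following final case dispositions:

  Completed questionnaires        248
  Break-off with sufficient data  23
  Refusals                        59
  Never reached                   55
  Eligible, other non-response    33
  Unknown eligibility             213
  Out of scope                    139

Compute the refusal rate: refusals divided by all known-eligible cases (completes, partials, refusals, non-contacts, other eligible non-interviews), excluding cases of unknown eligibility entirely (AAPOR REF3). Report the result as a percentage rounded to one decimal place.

14.1%

Numerator = 59
Denom = 248 + 23 + 59 + 55 + 33 = 418
REF3 = 59 / 418 = 0.1411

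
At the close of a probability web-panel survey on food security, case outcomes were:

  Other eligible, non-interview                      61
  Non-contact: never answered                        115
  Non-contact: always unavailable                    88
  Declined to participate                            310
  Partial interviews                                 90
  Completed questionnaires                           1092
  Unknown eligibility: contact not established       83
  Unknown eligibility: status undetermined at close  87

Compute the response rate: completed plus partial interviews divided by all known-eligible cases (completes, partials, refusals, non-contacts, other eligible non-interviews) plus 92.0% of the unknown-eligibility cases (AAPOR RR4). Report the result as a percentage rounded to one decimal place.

Never reached = 115 + 88 = 203
Unknown if eligible = 83 + 87 = 170
Numerator = 1092 + 90 = 1182
Known eligible = 1092 + 90 + 310 + 203 + 61 = 1756
Estimated eligible among unknowns = 0.9200 × 170 = 156.40
Denominator = 1756 + 156.40 = 1912.40
RR4 = 1182 / 1912.40 = 0.6181

61.8%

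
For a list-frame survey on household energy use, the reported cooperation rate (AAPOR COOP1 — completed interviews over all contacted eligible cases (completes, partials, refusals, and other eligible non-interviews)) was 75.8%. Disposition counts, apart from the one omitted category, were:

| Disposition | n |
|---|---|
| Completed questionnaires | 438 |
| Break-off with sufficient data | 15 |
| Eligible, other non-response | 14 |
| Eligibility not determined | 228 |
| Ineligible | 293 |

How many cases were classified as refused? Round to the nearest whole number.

COOP1 = 438 / D = 0.758
D = 438 / 0.758 = 577.8
Other denominator terms total 467
refused = 577.8 − 467 ≈ 111

111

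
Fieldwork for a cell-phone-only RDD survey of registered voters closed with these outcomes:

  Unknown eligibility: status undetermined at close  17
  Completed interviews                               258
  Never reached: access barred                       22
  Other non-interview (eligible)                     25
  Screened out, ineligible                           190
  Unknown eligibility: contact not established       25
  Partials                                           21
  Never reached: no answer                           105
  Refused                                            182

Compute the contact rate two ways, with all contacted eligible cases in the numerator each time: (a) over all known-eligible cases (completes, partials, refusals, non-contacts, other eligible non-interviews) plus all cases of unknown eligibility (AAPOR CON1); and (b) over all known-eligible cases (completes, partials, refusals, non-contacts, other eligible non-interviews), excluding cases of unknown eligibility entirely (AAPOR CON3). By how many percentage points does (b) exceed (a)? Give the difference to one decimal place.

No answer / not reached = 105 + 22 = 127
Unknown if eligible = 25 + 17 = 42
Top = 258 + 21 + 182 + 25 = 486
Denominator = 258 + 21 + 182 + 127 + 25 + 42 = 655
CON1 = 486 / 655 = 0.7420
Denominator = 258 + 21 + 182 + 127 + 25 = 613
CON3 = 486 / 613 = 0.7928
Difference = 79.28 − 74.20 = 5.08 percentage points

5.1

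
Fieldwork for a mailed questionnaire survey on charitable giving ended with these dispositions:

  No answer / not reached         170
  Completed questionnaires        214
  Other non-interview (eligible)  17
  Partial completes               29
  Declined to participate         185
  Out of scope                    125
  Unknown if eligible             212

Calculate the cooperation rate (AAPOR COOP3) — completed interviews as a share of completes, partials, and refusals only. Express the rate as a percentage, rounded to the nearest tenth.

50.0%

Top → 214
Base → 214 + 29 + 185 = 428
COOP3 = 214 / 428 = 0.5000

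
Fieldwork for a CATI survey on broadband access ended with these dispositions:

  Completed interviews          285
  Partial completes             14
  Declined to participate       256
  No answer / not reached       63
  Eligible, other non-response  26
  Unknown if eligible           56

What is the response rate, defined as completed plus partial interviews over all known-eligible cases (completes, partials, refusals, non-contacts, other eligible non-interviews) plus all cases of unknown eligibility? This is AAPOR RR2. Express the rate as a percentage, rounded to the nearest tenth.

Num = 285 + 14 = 299
Denominator = 285 + 14 + 256 + 63 + 26 + 56 = 700
RR2 = 299 / 700 = 0.4271

42.7%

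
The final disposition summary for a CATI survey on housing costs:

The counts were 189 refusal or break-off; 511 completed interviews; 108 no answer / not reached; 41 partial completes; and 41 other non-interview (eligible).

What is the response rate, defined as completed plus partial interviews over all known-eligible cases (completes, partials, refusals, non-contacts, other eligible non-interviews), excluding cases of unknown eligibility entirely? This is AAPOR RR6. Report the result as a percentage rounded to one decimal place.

Numerator → 511 + 41 = 552
Base → 511 + 41 + 189 + 108 + 41 = 890
RR6 = 552 / 890 = 0.6202

62.0%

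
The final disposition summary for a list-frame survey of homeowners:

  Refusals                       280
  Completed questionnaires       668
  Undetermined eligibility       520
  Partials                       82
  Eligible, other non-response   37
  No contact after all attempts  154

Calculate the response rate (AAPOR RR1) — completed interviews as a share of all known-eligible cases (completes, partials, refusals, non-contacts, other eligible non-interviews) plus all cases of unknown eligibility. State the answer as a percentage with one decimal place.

38.4%

Numerator = 668
Denominator = 668 + 82 + 280 + 154 + 37 + 520 = 1741
RR1 = 668 / 1741 = 0.3837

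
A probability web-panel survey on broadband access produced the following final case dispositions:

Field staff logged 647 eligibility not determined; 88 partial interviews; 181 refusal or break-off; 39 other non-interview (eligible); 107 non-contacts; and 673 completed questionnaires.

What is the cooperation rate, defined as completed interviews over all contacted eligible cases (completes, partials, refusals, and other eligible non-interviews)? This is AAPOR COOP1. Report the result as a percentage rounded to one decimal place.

Top = 673
Denominator = 673 + 88 + 181 + 39 = 981
COOP1 = 673 / 981 = 0.6860

68.6%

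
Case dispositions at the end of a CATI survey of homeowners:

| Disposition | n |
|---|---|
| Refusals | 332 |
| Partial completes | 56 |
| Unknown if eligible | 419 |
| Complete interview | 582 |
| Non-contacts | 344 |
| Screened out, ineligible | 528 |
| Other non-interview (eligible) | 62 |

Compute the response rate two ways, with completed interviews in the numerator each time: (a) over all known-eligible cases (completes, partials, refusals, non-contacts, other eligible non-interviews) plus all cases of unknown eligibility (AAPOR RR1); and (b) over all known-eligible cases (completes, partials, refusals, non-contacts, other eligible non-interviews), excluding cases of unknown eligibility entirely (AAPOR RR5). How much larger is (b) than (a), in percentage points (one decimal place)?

9.9

Num → 582
Denom → 582 + 56 + 332 + 344 + 62 + 419 = 1795
RR1 = 582 / 1795 = 0.3242
Denom → 582 + 56 + 332 + 344 + 62 = 1376
RR5 = 582 / 1376 = 0.4230
Difference = 42.30 − 32.42 = 9.88 percentage points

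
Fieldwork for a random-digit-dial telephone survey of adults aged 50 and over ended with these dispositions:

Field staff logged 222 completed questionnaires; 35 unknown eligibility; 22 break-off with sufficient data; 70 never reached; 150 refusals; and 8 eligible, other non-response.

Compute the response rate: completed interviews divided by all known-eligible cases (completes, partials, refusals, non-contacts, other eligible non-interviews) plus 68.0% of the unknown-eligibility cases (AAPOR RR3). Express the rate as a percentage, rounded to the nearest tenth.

Top = 222
Eligible (known) = 222 + 22 + 150 + 70 + 8 = 472
Eligible share of unknowns = 0.6800 × 35 = 23.80
Denominator = 472 + 23.80 = 495.80
RR3 = 222 / 495.80 = 0.4478

44.8%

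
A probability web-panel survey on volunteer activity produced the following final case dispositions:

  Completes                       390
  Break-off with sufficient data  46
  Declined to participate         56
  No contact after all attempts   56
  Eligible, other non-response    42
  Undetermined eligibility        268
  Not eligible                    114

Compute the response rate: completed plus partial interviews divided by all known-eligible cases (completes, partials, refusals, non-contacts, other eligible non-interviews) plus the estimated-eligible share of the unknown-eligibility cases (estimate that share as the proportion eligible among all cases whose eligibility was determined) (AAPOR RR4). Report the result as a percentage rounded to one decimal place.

53.5%

Num = 390 + 46 = 436
Eligible (known) = 390 + 46 + 56 + 56 + 42 = 590
e = 590 / (590 + 114) = 590 / 704 = 0.8381
Eligible share of unknowns = 0.8381 × 268 = 224.61
Denominator = 590 + 224.61 = 814.61
RR4 = 436 / 814.61 = 0.5352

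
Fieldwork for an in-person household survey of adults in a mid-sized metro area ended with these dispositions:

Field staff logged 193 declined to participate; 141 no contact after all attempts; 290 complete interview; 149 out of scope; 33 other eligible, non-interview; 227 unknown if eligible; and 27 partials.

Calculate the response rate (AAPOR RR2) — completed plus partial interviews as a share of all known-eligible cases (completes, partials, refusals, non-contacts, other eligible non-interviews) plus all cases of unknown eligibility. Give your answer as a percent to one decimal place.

34.8%

Top → 290 + 27 = 317
Denominator → 290 + 27 + 193 + 141 + 33 + 227 = 911
RR2 = 317 / 911 = 0.3480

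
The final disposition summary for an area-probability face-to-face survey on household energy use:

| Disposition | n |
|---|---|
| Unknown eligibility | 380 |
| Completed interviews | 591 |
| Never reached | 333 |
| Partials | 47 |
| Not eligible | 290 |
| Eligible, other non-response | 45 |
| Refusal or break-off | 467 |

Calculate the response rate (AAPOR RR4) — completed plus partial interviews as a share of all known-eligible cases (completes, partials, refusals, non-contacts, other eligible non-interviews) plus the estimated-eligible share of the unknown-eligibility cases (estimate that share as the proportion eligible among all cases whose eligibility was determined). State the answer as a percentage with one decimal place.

Num = 591 + 47 = 638
Eligible (known) = 591 + 47 + 467 + 333 + 45 = 1483
e = 1483 / (1483 + 290) = 1483 / 1773 = 0.8364
Estimated eligible among unknowns = 0.8364 × 380 = 317.83
Denominator = 1483 + 317.83 = 1800.83
RR4 = 638 / 1800.83 = 0.3543

35.4%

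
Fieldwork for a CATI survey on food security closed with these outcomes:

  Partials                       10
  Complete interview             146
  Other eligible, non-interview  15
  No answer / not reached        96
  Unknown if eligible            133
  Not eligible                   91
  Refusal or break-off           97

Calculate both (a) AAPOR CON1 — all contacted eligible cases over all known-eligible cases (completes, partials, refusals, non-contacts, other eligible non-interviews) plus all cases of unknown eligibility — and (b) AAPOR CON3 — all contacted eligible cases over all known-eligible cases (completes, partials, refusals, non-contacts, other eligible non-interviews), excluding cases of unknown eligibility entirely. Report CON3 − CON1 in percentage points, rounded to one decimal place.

Top → 146 + 10 + 97 + 15 = 268
Base → 146 + 10 + 97 + 96 + 15 + 133 = 497
CON1 = 268 / 497 = 0.5392
Base → 146 + 10 + 97 + 96 + 15 = 364
CON3 = 268 / 364 = 0.7363
Difference = 73.63 − 53.92 = 19.71 percentage points

19.7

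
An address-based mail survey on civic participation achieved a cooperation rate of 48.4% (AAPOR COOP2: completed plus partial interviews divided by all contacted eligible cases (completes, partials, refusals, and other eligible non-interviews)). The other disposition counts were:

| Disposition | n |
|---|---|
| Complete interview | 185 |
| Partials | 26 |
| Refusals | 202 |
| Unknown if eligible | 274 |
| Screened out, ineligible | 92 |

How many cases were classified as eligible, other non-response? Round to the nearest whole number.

23

Numerator: 185 + 26 = 211
COOP2 = 211 / D = 0.484
D = 211 / 0.484 = 436.0
Remaining denominator categories sum to 413
eligible, other non-response = 436.0 − 413 ≈ 23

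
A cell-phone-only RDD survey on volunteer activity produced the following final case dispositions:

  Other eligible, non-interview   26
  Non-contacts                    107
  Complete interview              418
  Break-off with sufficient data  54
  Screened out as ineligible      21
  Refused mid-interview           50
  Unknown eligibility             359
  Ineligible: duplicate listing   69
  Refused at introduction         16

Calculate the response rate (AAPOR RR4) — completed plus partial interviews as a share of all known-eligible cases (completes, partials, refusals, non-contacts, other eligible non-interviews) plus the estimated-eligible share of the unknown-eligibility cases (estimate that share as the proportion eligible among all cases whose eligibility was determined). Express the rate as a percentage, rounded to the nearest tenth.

Refusal or break-off = 16 + 50 = 66
Out of scope = 21 + 69 = 90
Top: 418 + 54 = 472
Determined eligible: 418 + 54 + 66 + 107 + 26 = 671
e = 671 / (671 + 90) = 671 / 761 = 0.8817
Estimated eligible among unknowns: 0.8817 × 359 = 316.53
Base: 671 + 316.53 = 987.53
RR4 = 472 / 987.53 = 0.4780

47.8%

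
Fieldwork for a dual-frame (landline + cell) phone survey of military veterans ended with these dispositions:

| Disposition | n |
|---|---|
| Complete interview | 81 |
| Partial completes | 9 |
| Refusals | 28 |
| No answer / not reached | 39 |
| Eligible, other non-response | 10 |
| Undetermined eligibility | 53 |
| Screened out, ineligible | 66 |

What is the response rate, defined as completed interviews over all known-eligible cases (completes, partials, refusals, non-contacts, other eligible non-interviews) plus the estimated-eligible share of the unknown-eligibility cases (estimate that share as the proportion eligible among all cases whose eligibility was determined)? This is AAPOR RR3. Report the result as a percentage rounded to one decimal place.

39.5%

Top = 81
Known eligible = 81 + 9 + 28 + 39 + 10 = 167
e = 167 / (167 + 66) = 167 / 233 = 0.7167
Eligible share of unknowns = 0.7167 × 53 = 37.99
Denom = 167 + 37.99 = 204.99
RR3 = 81 / 204.99 = 0.3951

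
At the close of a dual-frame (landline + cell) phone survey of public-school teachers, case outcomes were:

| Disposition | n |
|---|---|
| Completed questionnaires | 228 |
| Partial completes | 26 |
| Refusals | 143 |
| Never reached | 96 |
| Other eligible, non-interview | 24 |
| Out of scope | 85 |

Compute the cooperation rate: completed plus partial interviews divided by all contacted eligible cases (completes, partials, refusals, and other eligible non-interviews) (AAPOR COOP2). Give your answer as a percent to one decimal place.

60.3%

Num = 228 + 26 = 254
Base = 228 + 26 + 143 + 24 = 421
COOP2 = 254 / 421 = 0.6033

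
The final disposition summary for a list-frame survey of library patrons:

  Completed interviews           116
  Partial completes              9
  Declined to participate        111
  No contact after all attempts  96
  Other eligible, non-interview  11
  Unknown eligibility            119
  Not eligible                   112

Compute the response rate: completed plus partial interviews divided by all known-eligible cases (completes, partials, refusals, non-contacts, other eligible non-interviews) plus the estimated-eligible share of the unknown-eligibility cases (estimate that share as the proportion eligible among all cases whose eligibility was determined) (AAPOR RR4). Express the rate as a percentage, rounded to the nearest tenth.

28.9%

Num → 116 + 9 = 125
Eligible (known) → 116 + 9 + 111 + 96 + 11 = 343
e = 343 / (343 + 112) = 343 / 455 = 0.7538
e × U → 0.7538 × 119 = 89.70
Denom → 343 + 89.70 = 432.70
RR4 = 125 / 432.70 = 0.2889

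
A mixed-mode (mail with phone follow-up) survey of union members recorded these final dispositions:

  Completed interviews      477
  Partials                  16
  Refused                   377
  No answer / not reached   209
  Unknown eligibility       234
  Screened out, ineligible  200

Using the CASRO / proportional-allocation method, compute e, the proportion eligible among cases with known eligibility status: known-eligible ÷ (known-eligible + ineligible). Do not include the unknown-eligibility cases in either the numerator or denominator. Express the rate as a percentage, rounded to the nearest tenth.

84.4%

Known eligible: 477 + 16 + 377 + 209 = 1079
e = 1079 / (1079 + 200) = 1079 / 1279 = 0.8436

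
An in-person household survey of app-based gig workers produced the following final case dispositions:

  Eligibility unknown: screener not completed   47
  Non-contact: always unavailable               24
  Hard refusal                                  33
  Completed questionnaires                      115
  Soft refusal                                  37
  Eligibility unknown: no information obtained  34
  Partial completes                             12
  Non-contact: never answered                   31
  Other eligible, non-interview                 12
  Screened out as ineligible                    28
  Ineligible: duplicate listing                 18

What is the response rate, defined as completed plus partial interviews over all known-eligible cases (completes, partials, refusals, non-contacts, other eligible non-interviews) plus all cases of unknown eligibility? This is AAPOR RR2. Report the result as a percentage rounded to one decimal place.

Refusals = 33 + 37 = 70
No answer / not reached = 31 + 24 = 55
Eligibility not determined = 47 + 34 = 81
Screened out, ineligible = 28 + 18 = 46
Top: 115 + 12 = 127
Base: 115 + 12 + 70 + 55 + 12 + 81 = 345
RR2 = 127 / 345 = 0.3681

36.8%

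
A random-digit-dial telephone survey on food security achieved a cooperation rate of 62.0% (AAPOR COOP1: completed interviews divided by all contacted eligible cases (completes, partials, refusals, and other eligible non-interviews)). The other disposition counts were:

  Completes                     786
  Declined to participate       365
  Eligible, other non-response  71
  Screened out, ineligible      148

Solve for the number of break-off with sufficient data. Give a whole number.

COOP1 = 786 / D = 0.620
D = 786 / 0.620 = 1267.7
Rest of base = 1222
break-off with sufficient data = 1267.7 − 1222 ≈ 46

46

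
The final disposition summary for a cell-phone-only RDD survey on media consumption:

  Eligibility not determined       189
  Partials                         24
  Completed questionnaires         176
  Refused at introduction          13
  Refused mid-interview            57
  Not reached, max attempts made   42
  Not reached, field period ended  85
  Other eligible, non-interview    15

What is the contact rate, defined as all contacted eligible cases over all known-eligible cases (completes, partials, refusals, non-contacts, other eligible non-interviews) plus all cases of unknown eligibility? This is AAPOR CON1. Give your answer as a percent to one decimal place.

47.4%

Refused = 13 + 57 = 70
No contact after all attempts = 85 + 42 = 127
Top: 176 + 24 + 70 + 15 = 285
Denom: 176 + 24 + 70 + 127 + 15 + 189 = 601
CON1 = 285 / 601 = 0.4742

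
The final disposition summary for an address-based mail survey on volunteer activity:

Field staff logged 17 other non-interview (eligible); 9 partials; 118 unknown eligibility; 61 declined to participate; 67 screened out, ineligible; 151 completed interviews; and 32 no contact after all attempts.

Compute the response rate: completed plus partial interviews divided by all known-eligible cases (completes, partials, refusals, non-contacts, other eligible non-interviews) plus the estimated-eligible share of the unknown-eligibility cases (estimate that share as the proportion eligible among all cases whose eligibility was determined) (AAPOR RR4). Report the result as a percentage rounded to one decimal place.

43.9%

Top = 151 + 9 = 160
Known eligible = 151 + 9 + 61 + 32 + 17 = 270
e = 270 / (270 + 67) = 270 / 337 = 0.8012
e × U = 0.8012 × 118 = 94.54
Denom = 270 + 94.54 = 364.54
RR4 = 160 / 364.54 = 0.4389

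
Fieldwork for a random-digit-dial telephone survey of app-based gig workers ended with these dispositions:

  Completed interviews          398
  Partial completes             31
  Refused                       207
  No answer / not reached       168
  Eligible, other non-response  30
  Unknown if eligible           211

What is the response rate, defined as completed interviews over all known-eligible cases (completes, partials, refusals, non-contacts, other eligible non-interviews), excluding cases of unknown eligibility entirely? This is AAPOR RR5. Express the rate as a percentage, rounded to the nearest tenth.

47.7%

Top = 398
Base = 398 + 31 + 207 + 168 + 30 = 834
RR5 = 398 / 834 = 0.4772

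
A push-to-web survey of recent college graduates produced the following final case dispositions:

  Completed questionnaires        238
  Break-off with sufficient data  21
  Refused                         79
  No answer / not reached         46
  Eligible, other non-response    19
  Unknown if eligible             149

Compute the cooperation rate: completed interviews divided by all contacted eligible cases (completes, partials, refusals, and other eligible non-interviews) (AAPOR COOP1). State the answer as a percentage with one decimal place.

66.7%

Top → 238
Base → 238 + 21 + 79 + 19 = 357
COOP1 = 238 / 357 = 0.6667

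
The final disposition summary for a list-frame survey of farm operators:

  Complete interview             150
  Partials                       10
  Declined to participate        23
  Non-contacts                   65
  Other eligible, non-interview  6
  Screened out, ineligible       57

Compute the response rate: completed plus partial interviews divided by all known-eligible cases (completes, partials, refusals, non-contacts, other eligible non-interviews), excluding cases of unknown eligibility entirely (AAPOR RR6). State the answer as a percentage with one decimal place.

63.0%

Num = 150 + 10 = 160
Denom = 150 + 10 + 23 + 65 + 6 = 254
RR6 = 160 / 254 = 0.6299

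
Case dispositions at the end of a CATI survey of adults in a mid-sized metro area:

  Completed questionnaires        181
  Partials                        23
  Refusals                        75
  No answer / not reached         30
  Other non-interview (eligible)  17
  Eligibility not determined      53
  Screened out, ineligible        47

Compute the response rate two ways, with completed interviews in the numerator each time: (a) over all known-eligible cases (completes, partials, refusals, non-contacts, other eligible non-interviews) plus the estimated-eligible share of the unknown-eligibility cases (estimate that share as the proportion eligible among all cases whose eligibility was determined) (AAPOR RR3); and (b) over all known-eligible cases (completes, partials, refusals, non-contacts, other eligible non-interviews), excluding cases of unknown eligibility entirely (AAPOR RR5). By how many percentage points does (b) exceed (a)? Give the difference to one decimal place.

6.9

Numerator = 181
Eligible (known) = 181 + 23 + 75 + 30 + 17 = 326
e = 326 / (326 + 47) = 326 / 373 = 0.8740
Estimated eligible among unknowns = 0.8740 × 53 = 46.32
Denom = 326 + 46.32 = 372.32
RR3 = 181 / 372.32 = 0.4861
Denom = 181 + 23 + 75 + 30 + 17 = 326
RR5 = 181 / 326 = 0.5552
Difference = 55.52 − 48.61 = 6.91 percentage points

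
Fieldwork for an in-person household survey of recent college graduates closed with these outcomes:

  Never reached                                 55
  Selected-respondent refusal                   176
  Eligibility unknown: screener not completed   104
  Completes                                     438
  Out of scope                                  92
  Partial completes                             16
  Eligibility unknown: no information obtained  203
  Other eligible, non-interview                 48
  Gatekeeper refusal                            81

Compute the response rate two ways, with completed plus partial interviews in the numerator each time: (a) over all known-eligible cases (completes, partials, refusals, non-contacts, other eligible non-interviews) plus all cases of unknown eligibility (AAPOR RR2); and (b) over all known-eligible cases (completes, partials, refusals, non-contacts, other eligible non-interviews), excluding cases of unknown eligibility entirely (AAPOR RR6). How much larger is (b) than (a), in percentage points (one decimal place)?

Refused = 81 + 176 = 257
Unknown eligibility = 104 + 203 = 307
Num: 438 + 16 = 454
Denominator: 438 + 16 + 257 + 55 + 48 + 307 = 1121
RR2 = 454 / 1121 = 0.4050
Denominator: 438 + 16 + 257 + 55 + 48 = 814
RR6 = 454 / 814 = 0.5577
Difference = 55.77 − 40.50 = 15.27 percentage points

15.3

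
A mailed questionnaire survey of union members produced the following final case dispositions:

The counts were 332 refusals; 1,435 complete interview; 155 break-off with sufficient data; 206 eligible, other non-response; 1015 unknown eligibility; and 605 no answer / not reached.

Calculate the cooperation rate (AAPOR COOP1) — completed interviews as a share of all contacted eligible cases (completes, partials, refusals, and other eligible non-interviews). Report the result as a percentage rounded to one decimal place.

67.4%

Top: 1435
Base: 1435 + 155 + 332 + 206 = 2128
COOP1 = 1435 / 2128 = 0.6743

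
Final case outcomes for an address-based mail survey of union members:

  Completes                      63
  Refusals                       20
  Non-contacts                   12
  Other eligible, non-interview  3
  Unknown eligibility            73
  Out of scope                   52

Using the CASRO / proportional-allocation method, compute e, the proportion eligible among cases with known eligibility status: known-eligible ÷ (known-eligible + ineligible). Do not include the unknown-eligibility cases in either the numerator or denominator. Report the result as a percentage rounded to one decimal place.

65.3%

Eligible (known) → 63 + 20 + 12 + 3 = 98
e = 98 / (98 + 52) = 98 / 150 = 0.6533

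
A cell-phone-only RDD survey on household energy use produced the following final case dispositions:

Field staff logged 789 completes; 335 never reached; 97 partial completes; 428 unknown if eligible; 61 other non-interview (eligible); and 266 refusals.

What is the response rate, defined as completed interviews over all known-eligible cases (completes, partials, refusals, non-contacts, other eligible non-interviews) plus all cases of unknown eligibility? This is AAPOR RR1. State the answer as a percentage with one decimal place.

Num → 789
Denom → 789 + 97 + 266 + 335 + 61 + 428 = 1976
RR1 = 789 / 1976 = 0.3993

39.9%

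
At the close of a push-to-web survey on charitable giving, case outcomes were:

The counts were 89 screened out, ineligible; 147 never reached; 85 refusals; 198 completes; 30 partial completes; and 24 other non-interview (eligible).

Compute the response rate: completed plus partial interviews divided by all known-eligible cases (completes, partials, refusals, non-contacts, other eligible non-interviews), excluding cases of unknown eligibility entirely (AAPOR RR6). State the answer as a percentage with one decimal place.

Top → 198 + 30 = 228
Base → 198 + 30 + 85 + 147 + 24 = 484
RR6 = 228 / 484 = 0.4711

47.1%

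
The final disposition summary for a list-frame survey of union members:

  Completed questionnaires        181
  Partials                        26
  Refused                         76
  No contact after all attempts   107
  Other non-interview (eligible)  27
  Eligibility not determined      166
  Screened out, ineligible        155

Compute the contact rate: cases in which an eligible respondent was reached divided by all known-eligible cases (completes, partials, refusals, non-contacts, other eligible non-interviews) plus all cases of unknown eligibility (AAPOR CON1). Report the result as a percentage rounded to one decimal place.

Top: 181 + 26 + 76 + 27 = 310
Denominator: 181 + 26 + 76 + 107 + 27 + 166 = 583
CON1 = 310 / 583 = 0.5317

53.2%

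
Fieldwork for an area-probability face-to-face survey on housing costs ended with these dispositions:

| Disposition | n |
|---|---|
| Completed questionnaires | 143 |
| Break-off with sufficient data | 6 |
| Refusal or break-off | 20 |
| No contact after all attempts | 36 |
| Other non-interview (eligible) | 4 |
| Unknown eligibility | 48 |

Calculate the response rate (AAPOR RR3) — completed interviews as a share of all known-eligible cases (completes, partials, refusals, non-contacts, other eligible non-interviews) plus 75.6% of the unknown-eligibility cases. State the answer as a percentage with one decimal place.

Top: 143
Known eligible: 143 + 6 + 20 + 36 + 4 = 209
Eligible share of unknowns: 0.7560 × 48 = 36.29
Base: 209 + 36.29 = 245.29
RR3 = 143 / 245.29 = 0.5830

58.3%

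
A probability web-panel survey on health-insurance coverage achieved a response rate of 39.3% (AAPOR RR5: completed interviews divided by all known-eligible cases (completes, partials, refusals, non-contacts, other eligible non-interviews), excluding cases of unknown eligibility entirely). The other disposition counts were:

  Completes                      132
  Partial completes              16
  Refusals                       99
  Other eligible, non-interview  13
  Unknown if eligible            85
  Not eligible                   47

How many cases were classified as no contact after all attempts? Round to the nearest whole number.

76

RR5 = 132 / D = 0.393
D = 132 / 0.393 = 335.9
Rest of base = 260
no contact after all attempts = 335.9 − 260 ≈ 76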